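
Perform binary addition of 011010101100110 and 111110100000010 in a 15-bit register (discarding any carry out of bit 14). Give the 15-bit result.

011001001101000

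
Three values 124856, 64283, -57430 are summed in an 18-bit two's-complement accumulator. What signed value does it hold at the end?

124856 + 64283 = 189139 → wraps to -73005 (101110001011010011)
-73005 + (-57430) = -130435 (100000001001111101)

-130435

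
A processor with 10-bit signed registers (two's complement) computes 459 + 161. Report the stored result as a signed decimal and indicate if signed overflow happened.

-404; overflow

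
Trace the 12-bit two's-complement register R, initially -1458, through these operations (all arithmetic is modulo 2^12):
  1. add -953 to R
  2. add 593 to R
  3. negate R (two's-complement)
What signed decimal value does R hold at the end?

1818

Start: R = -1458 = 101001001110.
R = -1458 + (-953) = -2411; wraps to 1685 = 011010010101
R = 1685 + 593 = 2278; wraps to -1818 = 100011100110
R = −(-1818) = 1818 = 011100011010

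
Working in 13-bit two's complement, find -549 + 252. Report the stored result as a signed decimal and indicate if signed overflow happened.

-297; no overflow

-549 → 1110111011011
252 → 0000011111100
  1110111011011
+ 0000011111100
= 1111011010111
Result 1111011010111: MSB = 1 → 7895 − 8192 = -297.
Addends have opposite signs, so signed overflow cannot occur.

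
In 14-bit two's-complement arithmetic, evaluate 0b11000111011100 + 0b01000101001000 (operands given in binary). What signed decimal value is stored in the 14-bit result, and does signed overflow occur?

0b11000111011100 → 11000111011100 = -3620 (signed)
0b01000101001000 → 01000101001000 = 4424 (signed)
  11000111011100
+ 01000101001000
= 00001100100100  (discard carry-out 1)
Result 00001100100100: MSB = 0 → value 804.
Addends have opposite signs, so signed overflow cannot occur.

804; no overflow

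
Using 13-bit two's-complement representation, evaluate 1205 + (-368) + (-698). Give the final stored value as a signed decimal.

139

1205 + (-368) = 837 (0001101000101)
837 + (-698) = 139 (0000010001011)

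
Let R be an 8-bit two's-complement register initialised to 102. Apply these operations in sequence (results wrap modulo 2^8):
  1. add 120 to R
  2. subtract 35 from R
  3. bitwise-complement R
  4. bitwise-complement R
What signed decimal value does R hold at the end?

Start: R = 102 = 01100110.
R = 102 + 120 = 222; wraps to -34 = 11011110
R = -34 − 35 = -69 = 10111011
R = NOT 10111011 = 01000100 = 68
R = NOT 01000100 = 10111011 = -69

-69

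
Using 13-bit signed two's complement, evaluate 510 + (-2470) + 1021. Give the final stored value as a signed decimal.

510 + (-2470) = -1960 (1100001011000)
-1960 + 1021 = -939 (1110001010101)

-939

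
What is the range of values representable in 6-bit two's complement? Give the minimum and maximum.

Minimum: −2^5 = -32.
Maximum: 2^5 − 1 = 31.

min = -32, max = 31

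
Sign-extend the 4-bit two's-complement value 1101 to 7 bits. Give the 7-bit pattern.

1111101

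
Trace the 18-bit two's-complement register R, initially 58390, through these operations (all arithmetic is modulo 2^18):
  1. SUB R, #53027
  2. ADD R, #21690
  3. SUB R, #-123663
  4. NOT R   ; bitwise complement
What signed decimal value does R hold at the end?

111427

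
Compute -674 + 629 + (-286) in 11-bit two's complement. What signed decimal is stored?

-331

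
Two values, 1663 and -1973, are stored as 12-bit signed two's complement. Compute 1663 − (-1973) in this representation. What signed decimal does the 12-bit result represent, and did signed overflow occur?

1663 → 011001111111
-1973 → 100001001011
Subtract via negate-and-add: invert 100001001011 + 1 = 011110110101 (i.e. 1973).
  011001111111
+ 011110110101
= 111000110100
Result 111000110100: MSB = 1 → 3636 − 4096 = -460.
Both addends (after negating the subtrahend) are non-negative but the stored result is negative: signed overflow. The true value 1663 − (-1973) = 3636 lies outside [-2048, 2047].

-460; overflow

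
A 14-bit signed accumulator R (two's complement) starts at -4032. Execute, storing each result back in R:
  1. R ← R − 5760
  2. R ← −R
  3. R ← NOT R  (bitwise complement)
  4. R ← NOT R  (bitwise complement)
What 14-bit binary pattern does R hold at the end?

10011001000000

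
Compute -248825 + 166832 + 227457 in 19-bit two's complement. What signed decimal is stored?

-248825 + 166832 = -81993 (1101011111110110111)
-81993 + 227457 = 145464 (0100011100000111000)

145464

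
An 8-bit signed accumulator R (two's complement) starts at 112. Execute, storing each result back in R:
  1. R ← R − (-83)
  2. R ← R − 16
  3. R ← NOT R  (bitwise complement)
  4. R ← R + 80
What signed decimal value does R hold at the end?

-100

Start: R = 112 = 01110000.
R = 112 − (-83) = 195; wraps to -61 = 11000011
R = -61 − 16 = -77 = 10110011
R = NOT 10110011 = 01001100 = 76
R = 76 + 80 = 156; wraps to -100 = 10011100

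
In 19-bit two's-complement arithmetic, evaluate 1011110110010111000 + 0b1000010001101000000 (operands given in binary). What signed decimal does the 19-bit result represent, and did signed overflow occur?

135160; overflow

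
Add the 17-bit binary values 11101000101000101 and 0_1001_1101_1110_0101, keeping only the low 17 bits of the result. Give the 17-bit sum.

  11101000101000101
+ 01001110111100101
= 00110111100101010  (discard carry-out 1)

00110111100101010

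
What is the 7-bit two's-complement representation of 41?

0101001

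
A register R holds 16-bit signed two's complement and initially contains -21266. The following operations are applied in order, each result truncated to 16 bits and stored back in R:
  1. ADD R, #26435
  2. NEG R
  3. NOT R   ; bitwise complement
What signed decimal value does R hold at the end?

Start: R = -21266 = 1010110011101110.
R = -21266 + 26435 = 5169 = 0001010000110001
R = −(5169) = -5169 = 1110101111001111
R = NOT 1110101111001111 = 0001010000110000 = 5168

5168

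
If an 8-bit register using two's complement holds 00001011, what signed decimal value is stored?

11

MSB is 0, so the value is non-negative: 00001011 = 11.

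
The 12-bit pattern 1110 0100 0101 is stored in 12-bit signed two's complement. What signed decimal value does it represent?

-443

MSB is 1, so the value is negative.
Invert: 000110111010. Add 1: 000110111011 = 443. So the value is −443.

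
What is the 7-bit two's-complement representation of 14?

14 is non-negative, so write it directly in 7 bits: 0001110.

0001110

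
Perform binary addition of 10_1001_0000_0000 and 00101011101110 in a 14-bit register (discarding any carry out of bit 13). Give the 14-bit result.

11001111101110

  10100100000000
+ 00101011101110
= 11001111101110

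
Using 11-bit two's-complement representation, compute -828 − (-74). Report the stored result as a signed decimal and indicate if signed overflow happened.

-754; no overflow

-828 → 10011000100
-74 → 11110110110
Subtract via negate-and-add: invert 11110110110 + 1 = 00001001010 (i.e. 74).
  10011000100
+ 00001001010
= 10100001110
Result 10100001110: MSB = 1 → 1294 − 2048 = -754.
Addends (after negating the subtrahend) have opposite signs, so signed overflow cannot occur.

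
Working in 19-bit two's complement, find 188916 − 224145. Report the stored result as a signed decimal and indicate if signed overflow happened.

188916 → 0101110000111110100
224145 → 0110110101110010001
Subtract via negate-and-add: invert 0110110101110010001 + 1 = 1001001010001101111 (i.e. -224145).
  0101110000111110100
+ 1001001010001101111
= 1110111011001100011
Result 1110111011001100011: MSB = 1 → 489059 − 524288 = -35229.
Addends (after negating the subtrahend) have opposite signs, so signed overflow cannot occur.

-35229; no overflow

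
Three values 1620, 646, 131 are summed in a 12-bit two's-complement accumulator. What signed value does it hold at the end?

1620 + 646 = 2266 → wraps to -1830 (100011011010)
-1830 + 131 = -1699 (100101011101)

-1699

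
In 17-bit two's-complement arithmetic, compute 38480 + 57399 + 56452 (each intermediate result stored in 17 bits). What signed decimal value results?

38480 + 57399 = 95879 → wraps to -35193 (10111011010000111)
-35193 + 56452 = 21259 (00101001100001011)

21259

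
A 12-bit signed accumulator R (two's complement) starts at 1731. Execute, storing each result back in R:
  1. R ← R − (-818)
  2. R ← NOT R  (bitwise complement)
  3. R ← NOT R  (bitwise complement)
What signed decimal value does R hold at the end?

-1547

Start: R = 1731 = 011011000011.
R = 1731 − (-818) = 2549; wraps to -1547 = 100111110101
R = NOT 100111110101 = 011000001010 = 1546
R = NOT 011000001010 = 100111110101 = -1547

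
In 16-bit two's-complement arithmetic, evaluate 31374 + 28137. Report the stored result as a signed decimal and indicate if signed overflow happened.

31374 → 0111101010001110
28137 → 0110110111101001
  0111101010001110
+ 0110110111101001
= 1110100001110111
Result 1110100001110111: MSB = 1 → 59511 − 65536 = -6025.
Both addends are non-negative but the stored result is negative: signed overflow. The true value 31374 + 28137 = 59511 lies outside [-32768, 32767].

-6025; overflow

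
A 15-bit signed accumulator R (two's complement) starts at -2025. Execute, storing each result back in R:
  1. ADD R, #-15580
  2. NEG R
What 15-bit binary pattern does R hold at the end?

100010011000101

Start: R = -2025 = 111100000010111.
R = -2025 + (-15580) = -17605; wraps to 15163 = 011101100111011
R = −(15163) = -15163 = 100010011000101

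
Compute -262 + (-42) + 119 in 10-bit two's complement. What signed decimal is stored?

-185

-262 + (-42) = -304 (1011010000)
-304 + 119 = -185 (1101000111)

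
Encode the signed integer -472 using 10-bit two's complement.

1000101000

|-472| = 472 = 0111011000 in 10 bits.
Invert the bits: 1000100111. Add 1: 1000101000.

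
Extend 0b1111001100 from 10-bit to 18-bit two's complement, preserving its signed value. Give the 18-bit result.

MSB of 1111001100 is 1; replicate it into the new high bits.
11111111|1111001100 → 111111111111001100 (still -52).

111111111111001100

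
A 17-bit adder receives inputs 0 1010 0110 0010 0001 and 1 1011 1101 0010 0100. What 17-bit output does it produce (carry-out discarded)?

00110001101000101

  01010011000100001
+ 11011110100100100
= 00110001101000101  (discard carry-out 1)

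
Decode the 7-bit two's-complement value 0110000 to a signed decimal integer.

MSB is 0, so the value is non-negative: 0110000 = 48.

48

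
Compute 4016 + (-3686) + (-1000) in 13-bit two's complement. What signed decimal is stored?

4016 + (-3686) = 330 (0000101001010)
330 + (-1000) = -670 (1110101100010)

-670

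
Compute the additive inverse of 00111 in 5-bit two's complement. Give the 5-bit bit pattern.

11001

Invert: 11000. Add 1: 11001.
Check: 00111 = 7, 11001 = -7.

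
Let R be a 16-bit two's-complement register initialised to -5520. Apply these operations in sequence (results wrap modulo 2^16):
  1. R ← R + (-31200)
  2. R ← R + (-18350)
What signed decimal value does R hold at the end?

Start: R = -5520 = 1110101001110000.
R = -5520 + (-31200) = -36720; wraps to 28816 = 0111000010010000
R = 28816 + (-18350) = 10466 = 0010100011100010

10466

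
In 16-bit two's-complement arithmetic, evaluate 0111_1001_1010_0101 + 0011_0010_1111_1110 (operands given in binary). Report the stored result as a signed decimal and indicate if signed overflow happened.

-21341; overflow

0111_1001_1010_0101 → 0111100110100101 = 31141 (signed)
0011_0010_1111_1110 → 0011001011111110 = 13054 (signed)
  0111100110100101
+ 0011001011111110
= 1010110010100011
Result 1010110010100011: MSB = 1 → 44195 − 65536 = -21341.
Both addends are non-negative but the stored result is negative: signed overflow. The true value 31141 + 13054 = 44195 lies outside [-32768, 32767].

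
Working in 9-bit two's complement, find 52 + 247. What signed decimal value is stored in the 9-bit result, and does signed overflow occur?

-213; overflow

52 → 000110100
247 → 011110111
  000110100
+ 011110111
= 100101011
Result 100101011: MSB = 1 → 299 − 512 = -213.
Both addends are non-negative but the stored result is negative: signed overflow. The true value 52 + 247 = 299 lies outside [-256, 255].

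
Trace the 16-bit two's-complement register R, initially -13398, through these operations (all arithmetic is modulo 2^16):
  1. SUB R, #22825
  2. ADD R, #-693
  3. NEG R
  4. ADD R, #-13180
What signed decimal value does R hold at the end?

23736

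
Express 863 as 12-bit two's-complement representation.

863 is non-negative, so write it directly in 12 bits: 001101011111.

001101011111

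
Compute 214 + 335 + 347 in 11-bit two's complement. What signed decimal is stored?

896

214 + 335 = 549 (01000100101)
549 + 347 = 896 (01110000000)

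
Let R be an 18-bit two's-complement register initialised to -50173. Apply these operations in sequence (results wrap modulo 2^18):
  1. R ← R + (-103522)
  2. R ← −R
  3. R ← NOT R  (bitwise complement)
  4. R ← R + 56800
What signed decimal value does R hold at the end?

-96896

Start: R = -50173 = 110011110000000011.
R = -50173 + (-103522) = -153695; wraps to 108449 = 011010011110100001
R = −(108449) = -108449 = 100101100001011111
R = NOT 100101100001011111 = 011010011110100000 = 108448
R = 108448 + 56800 = 165248; wraps to -96896 = 101000010110000000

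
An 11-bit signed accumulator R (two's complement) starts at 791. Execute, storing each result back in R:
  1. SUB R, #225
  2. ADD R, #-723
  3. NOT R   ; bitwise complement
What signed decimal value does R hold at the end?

156

Start: R = 791 = 01100010111.
R = 791 − 225 = 566 = 01000110110
R = 566 + (-723) = -157 = 11101100011
R = NOT 11101100011 = 00010011100 = 156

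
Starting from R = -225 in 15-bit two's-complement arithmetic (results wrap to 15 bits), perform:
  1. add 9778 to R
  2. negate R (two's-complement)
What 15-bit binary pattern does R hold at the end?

Start: R = -225 = 111111100011111.
R = -225 + 9778 = 9553 = 010010101010001
R = −(9553) = -9553 = 101101010101111

101101010101111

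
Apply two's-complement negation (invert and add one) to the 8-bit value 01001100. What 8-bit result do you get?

10110100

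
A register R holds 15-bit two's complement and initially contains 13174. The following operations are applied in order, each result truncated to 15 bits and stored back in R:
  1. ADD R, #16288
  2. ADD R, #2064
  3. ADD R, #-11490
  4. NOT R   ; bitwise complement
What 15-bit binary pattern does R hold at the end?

011000110111011

Start: R = 13174 = 011001101110110.
R = 13174 + 16288 = 29462; wraps to -3306 = 111001100010110
R = -3306 + 2064 = -1242 = 111101100100110
R = -1242 + (-11490) = -12732 = 100111001000100
R = NOT 100111001000100 = 011000110111011 = 12731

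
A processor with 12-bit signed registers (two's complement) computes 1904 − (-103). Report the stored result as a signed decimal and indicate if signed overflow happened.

1904 → 011101110000
-103 → 111110011001
Subtract via negate-and-add: invert 111110011001 + 1 = 000001100111 (i.e. 103).
  011101110000
+ 000001100111
= 011111010111
Result 011111010111: MSB = 0 → value 2007.
Both addends (after negating the subtrahend) are non-negative and so is the stored result: no signed overflow.

2007; no overflow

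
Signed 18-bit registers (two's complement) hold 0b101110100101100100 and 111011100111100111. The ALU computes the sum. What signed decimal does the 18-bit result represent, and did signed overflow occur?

0b101110100101100100 → 101110100101100100 = -71324 (signed)
111011100111100111 = -17945 (signed)
  101110100101100100
+ 111011100111100111
= 101010001101001011  (discard carry-out 1)
Result 101010001101001011: MSB = 1 → 172875 − 262144 = -89269.
Both addends are negative and so is the stored result: no signed overflow.

-89269; no overflow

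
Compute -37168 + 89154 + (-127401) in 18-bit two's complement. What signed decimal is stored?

-37168 + 89154 = 51986 (001100101100010010)
51986 + (-127401) = -75415 (101101100101101001)

-75415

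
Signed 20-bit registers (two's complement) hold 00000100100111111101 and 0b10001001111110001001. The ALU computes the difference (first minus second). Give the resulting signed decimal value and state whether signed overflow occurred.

00000100100111111101 = 18941 (signed)
0b10001001111110001001 → 10001001111110001001 = -483447 (signed)
Subtract via negate-and-add: invert 10001001111110001001 + 1 = 01110110000001110111 (i.e. 483447).
  00000100100111111101
+ 01110110000001110111
= 01111010101001110100
Result 01111010101001110100: MSB = 0 → value 502388.
Both addends (after negating the subtrahend) are non-negative and so is the stored result: no signed overflow.

502388; no overflow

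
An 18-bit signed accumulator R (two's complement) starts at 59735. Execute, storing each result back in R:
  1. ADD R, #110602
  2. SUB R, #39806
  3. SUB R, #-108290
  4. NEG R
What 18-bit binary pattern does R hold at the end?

000101101100011011

Start: R = 59735 = 001110100101010111.
R = 59735 + 110602 = 170337; wraps to -91807 = 101001100101100001
R = -91807 − 39806 = -131613; wraps to 130531 = 011111110111100011
R = 130531 − (-108290) = 238821; wraps to -23323 = 111010010011100101
R = −(-23323) = 23323 = 000101101100011011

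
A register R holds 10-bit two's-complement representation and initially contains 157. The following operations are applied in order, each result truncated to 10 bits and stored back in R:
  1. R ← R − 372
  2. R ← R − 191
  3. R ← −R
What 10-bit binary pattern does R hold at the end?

Start: R = 157 = 0010011101.
R = 157 − 372 = -215 = 1100101001
R = -215 − 191 = -406 = 1001101010
R = −(-406) = 406 = 0110010110

0110010110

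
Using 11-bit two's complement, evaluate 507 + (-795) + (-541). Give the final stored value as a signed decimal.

507 + (-795) = -288 (11011100000)
-288 + (-541) = -829 (10011000011)

-829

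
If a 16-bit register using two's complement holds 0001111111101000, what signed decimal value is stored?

8168

MSB is 0, so the value is non-negative: 0001111111101000 = 8168.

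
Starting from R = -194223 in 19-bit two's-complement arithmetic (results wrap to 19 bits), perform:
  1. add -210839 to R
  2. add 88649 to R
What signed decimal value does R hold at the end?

Start: R = -194223 = 1010000100101010001.
R = -194223 + (-210839) = -405062; wraps to 119226 = 0011101000110111010
R = 119226 + 88649 = 207875 = 0110010110000000011

207875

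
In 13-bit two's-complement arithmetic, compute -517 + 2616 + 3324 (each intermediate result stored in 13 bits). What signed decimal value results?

-517 + 2616 = 2099 (0100000110011)
2099 + 3324 = 5423 → wraps to -2769 (1010100101111)

-2769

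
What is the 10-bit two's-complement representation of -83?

1110101101

|-83| = 83 = 0001010011 in 10 bits.
Invert the bits: 1110101100. Add 1: 1110101101.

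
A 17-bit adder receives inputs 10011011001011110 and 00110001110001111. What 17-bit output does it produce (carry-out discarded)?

11001100111101101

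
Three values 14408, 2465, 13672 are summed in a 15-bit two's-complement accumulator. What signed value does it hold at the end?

14408 + 2465 = 16873 → wraps to -15895 (100000111101001)
-15895 + 13672 = -2223 (111011101010001)

-2223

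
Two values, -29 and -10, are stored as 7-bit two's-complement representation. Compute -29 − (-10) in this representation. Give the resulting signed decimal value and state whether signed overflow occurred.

-19; no overflow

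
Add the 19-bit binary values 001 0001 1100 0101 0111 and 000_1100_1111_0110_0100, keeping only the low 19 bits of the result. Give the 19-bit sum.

  0010001110001010111
+ 0001100111101100100
= 0011110101110111011

0011110101110111011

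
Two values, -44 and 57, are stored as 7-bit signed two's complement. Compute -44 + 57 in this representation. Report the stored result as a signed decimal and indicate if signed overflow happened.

13; no overflow

-44 → 1010100
57 → 0111001
  1010100
+ 0111001
= 0001101  (discard carry-out 1)
Result 0001101: MSB = 0 → value 13.
Addends have opposite signs, so signed overflow cannot occur.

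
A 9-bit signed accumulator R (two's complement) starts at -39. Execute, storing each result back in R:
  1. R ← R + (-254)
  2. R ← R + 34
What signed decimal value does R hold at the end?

Start: R = -39 = 111011001.
R = -39 + (-254) = -293; wraps to 219 = 011011011
R = 219 + 34 = 253 = 011111101

253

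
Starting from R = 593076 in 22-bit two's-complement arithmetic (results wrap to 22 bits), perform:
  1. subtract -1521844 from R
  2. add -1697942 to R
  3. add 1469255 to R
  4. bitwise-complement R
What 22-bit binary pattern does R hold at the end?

Start: R = 593076 = 0010010000110010110100.
R = 593076 − (-1521844) = 2114920; wraps to -2079384 = 1000000100010101101000
R = -2079384 + (-1697942) = -3777326; wraps to 416978 = 0001100101110011010010
R = 416978 + 1469255 = 1886233 = 0111001100100000011001
R = NOT 0111001100100000011001 = 1000110011011111100110 = -1886234

1000110011011111100110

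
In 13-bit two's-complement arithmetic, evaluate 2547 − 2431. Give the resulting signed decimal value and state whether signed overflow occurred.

116; no overflow

2547 → 0100111110011
2431 → 0100101111111
Subtract via negate-and-add: invert 0100101111111 + 1 = 1011010000001 (i.e. -2431).
  0100111110011
+ 1011010000001
= 0000001110100  (discard carry-out 1)
Result 0000001110100: MSB = 0 → value 116.
Addends (after negating the subtrahend) have opposite signs, so signed overflow cannot occur.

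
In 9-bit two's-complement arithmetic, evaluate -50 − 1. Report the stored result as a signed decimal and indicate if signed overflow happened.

-50 → 111001110
1 → 000000001
Subtract via negate-and-add: invert 000000001 + 1 = 111111111 (i.e. -1).
  111001110
+ 111111111
= 111001101  (discard carry-out 1)
Result 111001101: MSB = 1 → 461 − 512 = -51.
Both addends (after negating the subtrahend) are negative and so is the stored result: no signed overflow.

-51; no overflow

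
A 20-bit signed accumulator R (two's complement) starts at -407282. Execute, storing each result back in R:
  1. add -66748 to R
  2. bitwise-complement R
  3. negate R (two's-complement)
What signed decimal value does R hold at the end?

Start: R = -407282 = 10011100100100001110.
R = -407282 + (-66748) = -474030 = 10001100010001010010
R = NOT 10001100010001010010 = 01110011101110101101 = 474029
R = −(474029) = -474029 = 10001100010001010011

-474029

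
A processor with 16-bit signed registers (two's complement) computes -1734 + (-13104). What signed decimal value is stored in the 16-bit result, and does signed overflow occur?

-14838; no overflow

-1734 → 1111100100111010
-13104 → 1100110011010000
  1111100100111010
+ 1100110011010000
= 1100011000001010  (discard carry-out 1)
Result 1100011000001010: MSB = 1 → 50698 − 65536 = -14838.
Both addends are negative and so is the stored result: no signed overflow.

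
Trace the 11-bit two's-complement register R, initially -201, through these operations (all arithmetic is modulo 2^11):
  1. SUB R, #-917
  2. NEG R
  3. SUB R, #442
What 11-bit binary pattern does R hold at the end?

Start: R = -201 = 11100110111.
R = -201 − (-917) = 716 = 01011001100
R = −(716) = -716 = 10100110100
R = -716 − 442 = -1158; wraps to 890 = 01101111010

01101111010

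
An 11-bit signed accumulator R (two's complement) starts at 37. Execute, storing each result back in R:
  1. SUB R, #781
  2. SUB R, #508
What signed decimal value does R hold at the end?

Start: R = 37 = 00000100101.
R = 37 − 781 = -744 = 10100011000
R = -744 − 508 = -1252; wraps to 796 = 01100011100

796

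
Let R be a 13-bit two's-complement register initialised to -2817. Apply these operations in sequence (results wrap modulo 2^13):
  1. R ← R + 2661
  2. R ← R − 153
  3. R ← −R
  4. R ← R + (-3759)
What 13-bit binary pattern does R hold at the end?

Start: R = -2817 = 1010011111111.
R = -2817 + 2661 = -156 = 1111101100100
R = -156 − 153 = -309 = 1111011001011
R = −(-309) = 309 = 0000100110101
R = 309 + (-3759) = -3450 = 1001010000110

1001010000110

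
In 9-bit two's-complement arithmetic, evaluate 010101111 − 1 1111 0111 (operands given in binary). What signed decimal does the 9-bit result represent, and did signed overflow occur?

010101111 = 175 (signed)
1 1111 0111 → 111110111 = -9 (signed)
Subtract via negate-and-add: invert 111110111 + 1 = 000001001 (i.e. 9).
  010101111
+ 000001001
= 010111000
Result 010111000: MSB = 0 → value 184.
Both addends (after negating the subtrahend) are non-negative and so is the stored result: no signed overflow.

184; no overflow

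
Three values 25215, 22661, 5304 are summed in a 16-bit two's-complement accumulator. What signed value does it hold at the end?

-12356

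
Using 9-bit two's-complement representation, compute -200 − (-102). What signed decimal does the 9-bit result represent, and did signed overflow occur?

-200 → 100111000
-102 → 110011010
Subtract via negate-and-add: invert 110011010 + 1 = 001100110 (i.e. 102).
  100111000
+ 001100110
= 110011110
Result 110011110: MSB = 1 → 414 − 512 = -98.
Addends (after negating the subtrahend) have opposite signs, so signed overflow cannot occur.

-98; no overflow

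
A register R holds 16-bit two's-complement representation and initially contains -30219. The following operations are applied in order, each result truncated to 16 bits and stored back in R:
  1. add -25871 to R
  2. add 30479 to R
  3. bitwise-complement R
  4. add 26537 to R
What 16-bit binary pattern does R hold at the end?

Start: R = -30219 = 1000100111110101.
R = -30219 + (-25871) = -56090; wraps to 9446 = 0010010011100110
R = 9446 + 30479 = 39925; wraps to -25611 = 1001101111110101
R = NOT 1001101111110101 = 0110010000001010 = 25610
R = 25610 + 26537 = 52147; wraps to -13389 = 1100101110110011

1100101110110011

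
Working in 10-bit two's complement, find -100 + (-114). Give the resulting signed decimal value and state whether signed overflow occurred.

-214; no overflow

-100 → 1110011100
-114 → 1110001110
  1110011100
+ 1110001110
= 1100101010  (discard carry-out 1)
Result 1100101010: MSB = 1 → 810 − 1024 = -214.
Both addends are negative and so is the stored result: no signed overflow.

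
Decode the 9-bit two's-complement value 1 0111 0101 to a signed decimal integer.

MSB is 1, so the value is negative.
Invert: 010001010. Add 1: 010001011 = 139. So the value is −139.

-139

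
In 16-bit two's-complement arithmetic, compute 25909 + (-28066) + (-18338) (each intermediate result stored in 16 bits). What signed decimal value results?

-20495

25909 + (-28066) = -2157 (1111011110010011)
-2157 + (-18338) = -20495 (1010111111110001)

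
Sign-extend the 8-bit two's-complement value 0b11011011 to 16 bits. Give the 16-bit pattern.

1111111111011011

MSB of 11011011 is 1; replicate it into the new high bits.
11111111|11011011 → 1111111111011011 (still -37).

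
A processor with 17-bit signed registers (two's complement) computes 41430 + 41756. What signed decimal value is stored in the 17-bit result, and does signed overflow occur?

41430 → 01010000111010110
41756 → 01010001100011100
  01010000111010110
+ 01010001100011100
= 10100010011110010
Result 10100010011110010: MSB = 1 → 83186 − 131072 = -47886.
Both addends are non-negative but the stored result is negative: signed overflow. The true value 41430 + 41756 = 83186 lies outside [-65536, 65535].

-47886; overflow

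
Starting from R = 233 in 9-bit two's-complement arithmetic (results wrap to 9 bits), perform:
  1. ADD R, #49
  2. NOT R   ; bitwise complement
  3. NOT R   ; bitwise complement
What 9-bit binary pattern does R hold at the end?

100011010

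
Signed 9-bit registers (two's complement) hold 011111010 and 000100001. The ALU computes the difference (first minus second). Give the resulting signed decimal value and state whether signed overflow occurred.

217; no overflow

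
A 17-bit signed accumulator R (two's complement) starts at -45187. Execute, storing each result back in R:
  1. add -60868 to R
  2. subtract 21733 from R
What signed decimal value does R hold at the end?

3284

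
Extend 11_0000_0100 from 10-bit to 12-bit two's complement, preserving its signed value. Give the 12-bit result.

111100000100

MSB of 1100000100 is 1; replicate it into the new high bits.
11|1100000100 → 111100000100 (still -252).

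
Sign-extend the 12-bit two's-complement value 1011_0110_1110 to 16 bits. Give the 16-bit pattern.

1111101101101110

MSB of 101101101110 is 1; replicate it into the new high bits.
1111|101101101110 → 1111101101101110 (still -1170).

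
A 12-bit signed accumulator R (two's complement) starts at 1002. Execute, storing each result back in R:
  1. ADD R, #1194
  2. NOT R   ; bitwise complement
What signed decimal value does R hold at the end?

1899

Start: R = 1002 = 001111101010.
R = 1002 + 1194 = 2196; wraps to -1900 = 100010010100
R = NOT 100010010100 = 011101101011 = 1899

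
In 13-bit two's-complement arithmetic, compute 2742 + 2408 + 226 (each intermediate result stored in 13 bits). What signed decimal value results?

-2816

2742 + 2408 = 5150 → wraps to -3042 (1010000011110)
-3042 + 226 = -2816 (1010100000000)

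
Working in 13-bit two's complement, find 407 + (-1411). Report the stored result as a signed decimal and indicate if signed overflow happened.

407 → 0000110010111
-1411 → 1101001111101
  0000110010111
+ 1101001111101
= 1110000010100
Result 1110000010100: MSB = 1 → 7188 − 8192 = -1004.
Addends have opposite signs, so signed overflow cannot occur.

-1004; no overflow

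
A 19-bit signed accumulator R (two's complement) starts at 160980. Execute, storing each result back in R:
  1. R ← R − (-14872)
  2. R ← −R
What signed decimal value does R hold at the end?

-175852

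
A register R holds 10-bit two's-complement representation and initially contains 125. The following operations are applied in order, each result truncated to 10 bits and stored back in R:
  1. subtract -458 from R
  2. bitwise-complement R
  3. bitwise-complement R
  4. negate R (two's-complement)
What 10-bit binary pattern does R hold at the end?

0110111001

Start: R = 125 = 0001111101.
R = 125 − (-458) = 583; wraps to -441 = 1001000111
R = NOT 1001000111 = 0110111000 = 440
R = NOT 0110111000 = 1001000111 = -441
R = −(-441) = 441 = 0110111001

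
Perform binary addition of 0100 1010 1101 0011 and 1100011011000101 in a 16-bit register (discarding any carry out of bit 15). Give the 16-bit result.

0001000110011000

  0100101011010011
+ 1100011011000101
= 0001000110011000  (discard carry-out 1)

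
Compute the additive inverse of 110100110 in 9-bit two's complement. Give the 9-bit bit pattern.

001011010

Invert: 001011001. Add 1: 001011010.
Check: 110100110 = -90, 001011010 = 90.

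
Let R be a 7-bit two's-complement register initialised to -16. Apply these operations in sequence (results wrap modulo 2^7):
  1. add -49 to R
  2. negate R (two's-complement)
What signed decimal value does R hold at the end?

-63

Start: R = -16 = 1110000.
R = -16 + (-49) = -65; wraps to 63 = 0111111
R = −(63) = -63 = 1000001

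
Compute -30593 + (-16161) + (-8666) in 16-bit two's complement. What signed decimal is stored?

10116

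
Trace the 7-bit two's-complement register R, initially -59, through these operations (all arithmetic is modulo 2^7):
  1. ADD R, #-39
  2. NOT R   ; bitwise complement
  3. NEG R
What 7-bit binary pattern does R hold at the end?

0011111

Start: R = -59 = 1000101.
R = -59 + (-39) = -98; wraps to 30 = 0011110
R = NOT 0011110 = 1100001 = -31
R = −(-31) = 31 = 0011111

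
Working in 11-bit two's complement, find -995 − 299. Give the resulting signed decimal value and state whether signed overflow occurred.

-995 → 10000011101
299 → 00100101011
Subtract via negate-and-add: invert 00100101011 + 1 = 11011010101 (i.e. -299).
  10000011101
+ 11011010101
= 01011110010  (discard carry-out 1)
Result 01011110010: MSB = 0 → value 754.
Both addends (after negating the subtrahend) are negative but the stored result is non-negative: signed overflow. The true value -995 − 299 = -1294 lies outside [-1024, 1023].

754; overflow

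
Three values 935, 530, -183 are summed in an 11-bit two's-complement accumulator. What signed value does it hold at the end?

935 + 530 = 1465 → wraps to -583 (10110111001)
-583 + (-183) = -766 (10100000010)

-766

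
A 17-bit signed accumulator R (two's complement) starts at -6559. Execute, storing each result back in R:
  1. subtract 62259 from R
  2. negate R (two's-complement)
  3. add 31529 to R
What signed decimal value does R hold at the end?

-30725

Start: R = -6559 = 11110011001100001.
R = -6559 − 62259 = -68818; wraps to 62254 = 01111001100101110
R = −(62254) = -62254 = 10000110011010010
R = -62254 + 31529 = -30725 = 11000011111111011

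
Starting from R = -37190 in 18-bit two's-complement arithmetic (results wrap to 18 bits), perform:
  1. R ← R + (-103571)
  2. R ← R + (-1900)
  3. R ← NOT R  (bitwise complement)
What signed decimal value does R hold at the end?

-119484

Start: R = -37190 = 110110111010111010.
R = -37190 + (-103571) = -140761; wraps to 121383 = 011101101000100111
R = 121383 + (-1900) = 119483 = 011101001010111011
R = NOT 011101001010111011 = 100010110101000100 = -119484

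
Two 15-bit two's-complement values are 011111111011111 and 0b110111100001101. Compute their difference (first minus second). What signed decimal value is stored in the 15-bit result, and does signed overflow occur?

-12078; overflow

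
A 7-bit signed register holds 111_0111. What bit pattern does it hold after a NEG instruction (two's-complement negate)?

0001001

Invert: 0001000. Add 1: 0001001.
Check: 1110111 = -9, 0001001 = 9.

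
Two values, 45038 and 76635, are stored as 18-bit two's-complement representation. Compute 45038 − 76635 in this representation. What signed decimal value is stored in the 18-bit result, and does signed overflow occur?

-31597; no overflow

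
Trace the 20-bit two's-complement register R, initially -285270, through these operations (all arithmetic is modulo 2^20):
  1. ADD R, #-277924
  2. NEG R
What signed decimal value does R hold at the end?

-485382

Start: R = -285270 = 10111010010110101010.
R = -285270 + (-277924) = -563194; wraps to 485382 = 01110110100000000110
R = −(485382) = -485382 = 10001001011111111010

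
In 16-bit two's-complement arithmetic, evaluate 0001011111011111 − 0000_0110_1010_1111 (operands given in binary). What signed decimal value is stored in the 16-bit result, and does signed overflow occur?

4400; no overflow

0001011111011111 = 6111 (signed)
0000_0110_1010_1111 → 0000011010101111 = 1711 (signed)
Subtract via negate-and-add: invert 0000011010101111 + 1 = 1111100101010001 (i.e. -1711).
  0001011111011111
+ 1111100101010001
= 0001000100110000  (discard carry-out 1)
Result 0001000100110000: MSB = 0 → value 4400.
Addends (after negating the subtrahend) have opposite signs, so signed overflow cannot occur.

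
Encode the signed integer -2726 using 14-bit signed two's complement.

11010101011010

|-2726| = 2726 = 00101010100110 in 14 bits.
Invert the bits: 11010101011001. Add 1: 11010101011010.
Check: 11010101011010 reads as 13658 − 16384 = -2726.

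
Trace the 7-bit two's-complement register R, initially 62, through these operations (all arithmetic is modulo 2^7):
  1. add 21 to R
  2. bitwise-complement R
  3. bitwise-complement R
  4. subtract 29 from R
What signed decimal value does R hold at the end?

Start: R = 62 = 0111110.
R = 62 + 21 = 83; wraps to -45 = 1010011
R = NOT 1010011 = 0101100 = 44
R = NOT 0101100 = 1010011 = -45
R = -45 − 29 = -74; wraps to 54 = 0110110

54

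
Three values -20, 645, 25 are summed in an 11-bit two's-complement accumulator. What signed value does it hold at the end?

-20 + 645 = 625 (01001110001)
625 + 25 = 650 (01010001010)

650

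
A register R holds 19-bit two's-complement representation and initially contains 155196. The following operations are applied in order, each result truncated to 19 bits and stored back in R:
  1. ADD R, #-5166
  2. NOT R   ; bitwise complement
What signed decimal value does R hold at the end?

-150031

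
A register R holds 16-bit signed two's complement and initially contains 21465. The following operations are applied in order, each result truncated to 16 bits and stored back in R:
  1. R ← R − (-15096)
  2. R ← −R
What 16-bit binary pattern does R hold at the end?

0111000100101111

Start: R = 21465 = 0101001111011001.
R = 21465 − (-15096) = 36561; wraps to -28975 = 1000111011010001
R = −(-28975) = 28975 = 0111000100101111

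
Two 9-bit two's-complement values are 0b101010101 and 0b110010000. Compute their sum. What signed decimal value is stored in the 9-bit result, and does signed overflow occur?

229; overflow

0b101010101 → 101010101 = -171 (signed)
0b110010000 → 110010000 = -112 (signed)
  101010101
+ 110010000
= 011100101  (discard carry-out 1)
Result 011100101: MSB = 0 → value 229.
Both addends are negative but the stored result is non-negative: signed overflow. The true value -171 + (-112) = -283 lies outside [-256, 255].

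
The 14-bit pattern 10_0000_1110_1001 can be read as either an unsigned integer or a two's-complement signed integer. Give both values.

unsigned = 8425, signed = -7959

Unsigned: 10000011101001 = 8425.
Signed: MSB=1 → 8425 − 16384 = -7959.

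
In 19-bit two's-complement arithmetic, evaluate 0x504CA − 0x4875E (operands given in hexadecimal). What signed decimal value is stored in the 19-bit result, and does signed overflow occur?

32108; no overflow

0x504CA = 1010000010011001010 = -195382 (signed)
0x4875E = 1001000011101011110 = -227490 (signed)
Subtract via negate-and-add: invert 1001000011101011110 + 1 = 0110111100010100010 (i.e. 227490).
  1010000010011001010
+ 0110111100010100010
= 0000111110101101100  (discard carry-out 1)
Result 0000111110101101100: MSB = 0 → value 32108.
Addends (after negating the subtrahend) have opposite signs, so signed overflow cannot occur.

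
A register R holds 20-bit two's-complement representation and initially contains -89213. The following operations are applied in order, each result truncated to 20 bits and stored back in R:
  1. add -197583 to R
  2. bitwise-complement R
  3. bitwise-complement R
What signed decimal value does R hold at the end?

-286796

Start: R = -89213 = 11101010001110000011.
R = -89213 + (-197583) = -286796 = 10111001111110110100
R = NOT 10111001111110110100 = 01000110000001001011 = 286795
R = NOT 01000110000001001011 = 10111001111110110100 = -286796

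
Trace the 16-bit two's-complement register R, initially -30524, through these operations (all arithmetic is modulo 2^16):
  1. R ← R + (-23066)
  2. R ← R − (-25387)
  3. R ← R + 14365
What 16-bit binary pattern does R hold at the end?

1100100111110010

Start: R = -30524 = 1000100011000100.
R = -30524 + (-23066) = -53590; wraps to 11946 = 0010111010101010
R = 11946 − (-25387) = 37333; wraps to -28203 = 1001000111010101
R = -28203 + 14365 = -13838 = 1100100111110010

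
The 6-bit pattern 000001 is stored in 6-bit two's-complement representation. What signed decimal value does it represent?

MSB is 0, so the value is non-negative: 000001 = 1.

1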